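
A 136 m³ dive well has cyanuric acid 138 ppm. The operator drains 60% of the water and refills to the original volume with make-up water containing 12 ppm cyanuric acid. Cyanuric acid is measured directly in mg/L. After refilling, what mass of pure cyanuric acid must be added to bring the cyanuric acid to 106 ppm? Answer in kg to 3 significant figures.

5.93 kg

Volume: 136 m³ = 136,000 L.
After draining 60% and refilling: 138 × 0.40 + 12 × 0.60 = 62.4 ppm.
Deficit to target: 106 − 62.4 = 43.6 mg/L.
Mass: 43.6 mg/L × 136,000 L = 5930 g cyanuric acid.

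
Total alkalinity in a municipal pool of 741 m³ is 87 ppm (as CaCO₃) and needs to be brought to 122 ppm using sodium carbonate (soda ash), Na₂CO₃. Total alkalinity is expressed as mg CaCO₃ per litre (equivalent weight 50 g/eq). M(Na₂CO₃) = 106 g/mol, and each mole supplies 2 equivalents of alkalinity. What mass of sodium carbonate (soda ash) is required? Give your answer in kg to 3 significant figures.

27.5 kg

Volume: 741 m³ = 741,000 L.
Alkalinity to add: (122 − 87) = 35 mg/L as CaCO₃ × 741,000 L = 25,940 g as CaCO₃.
Equivalents: 25,940 g ÷ 50 g/eq = 518.7 eq.
Each mole of Na₂CO₃ supplies 2 eq, so 518.7 / 2 = 259.4 mol.
Mass: 259.4 mol × 106 g/mol = 27,490 g.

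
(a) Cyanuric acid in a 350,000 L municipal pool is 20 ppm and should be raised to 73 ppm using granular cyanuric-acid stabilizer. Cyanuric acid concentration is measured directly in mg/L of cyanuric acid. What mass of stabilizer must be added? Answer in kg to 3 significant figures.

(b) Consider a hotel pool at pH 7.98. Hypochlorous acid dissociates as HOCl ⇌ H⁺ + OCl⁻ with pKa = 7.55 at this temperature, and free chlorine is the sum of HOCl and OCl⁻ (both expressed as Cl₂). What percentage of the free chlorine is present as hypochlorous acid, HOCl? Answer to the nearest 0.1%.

(a) CYA to add: (73 − 20) = 53 mg/L × 350,000 L = 18,550 g cyanuric acid.

(b) [OCl⁻]/[HOCl] = 10^(pH − pKa) = 10^(7.98 − 7.55) = 10^0.43 = 2.692.
(b) Fraction as HOCl = 1 / (1 + 2.692) = 0.2709.

(a) 18.6 kg; (b) 27.1%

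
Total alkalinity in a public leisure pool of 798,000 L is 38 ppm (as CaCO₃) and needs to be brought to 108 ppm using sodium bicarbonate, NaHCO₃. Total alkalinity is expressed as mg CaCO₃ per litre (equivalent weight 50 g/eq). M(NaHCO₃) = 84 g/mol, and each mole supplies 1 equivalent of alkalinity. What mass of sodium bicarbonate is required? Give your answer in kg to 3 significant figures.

93.8 kg

Alkalinity to add: (108 − 38) = 70 mg/L as CaCO₃ × 798,000 L = 55,860 g as CaCO₃.
Equivalents: 55,860 g ÷ 50 g/eq = 1117 eq.
NaHCO₃ supplies 1 eq per mole → 1117 mol.
Mass: 1117 mol × 84 g/mol = 93,840 g.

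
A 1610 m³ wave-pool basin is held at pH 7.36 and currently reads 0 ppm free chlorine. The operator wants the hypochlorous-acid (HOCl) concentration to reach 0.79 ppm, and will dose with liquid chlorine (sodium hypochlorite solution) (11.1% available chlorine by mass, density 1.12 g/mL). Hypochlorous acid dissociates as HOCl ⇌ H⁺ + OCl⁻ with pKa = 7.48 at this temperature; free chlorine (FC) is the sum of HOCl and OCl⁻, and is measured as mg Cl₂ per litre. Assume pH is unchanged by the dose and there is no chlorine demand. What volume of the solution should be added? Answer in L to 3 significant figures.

18.0 L

Volume: 1610 m³ = 1,610,000 L.
[OCl⁻]/[HOCl] = 10^(pH − pKa) = 10^(7.36 − 7.48) = 0.7586; fraction as HOCl = 1/(1 + 0.7586) = 0.5686.
Free chlorine required for 0.79 ppm HOCl: 0.79 / 0.5686 = 1.389 ppm.
FC to add: 1.389 − 0 = 1.389 mg/L as Cl₂.
Cl₂ equivalent: 1.389 mg/L × 1,610,000 L = 2237 g.
Product at 11.1% available Cl: 2237 / 0.111 = 20,150 g.
Volume: 20,150 g ÷ 1.12 g/mL = 17,990 mL.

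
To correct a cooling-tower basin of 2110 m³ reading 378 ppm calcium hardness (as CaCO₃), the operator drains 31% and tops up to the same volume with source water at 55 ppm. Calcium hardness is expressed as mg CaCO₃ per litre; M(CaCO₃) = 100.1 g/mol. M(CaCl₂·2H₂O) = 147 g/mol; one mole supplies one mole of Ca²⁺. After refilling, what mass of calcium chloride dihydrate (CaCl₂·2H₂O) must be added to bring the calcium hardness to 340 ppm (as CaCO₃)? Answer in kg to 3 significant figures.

Volume: 2110 m³ = 2,110,000 L.
After draining 31% and refilling: 378 × 0.69 + 55 × 0.31 = 277.87 ppm.
Deficit to target: 340 − 277.87 = 62.13 mg/L.
As CaCO₃: 62.13 mg/L × 2,110,000 L = 131,100 g; ÷ 100.1 = 1310 mol Ca²⁺.
Mass: 1310 × 147 = 192,500 g.

193 kg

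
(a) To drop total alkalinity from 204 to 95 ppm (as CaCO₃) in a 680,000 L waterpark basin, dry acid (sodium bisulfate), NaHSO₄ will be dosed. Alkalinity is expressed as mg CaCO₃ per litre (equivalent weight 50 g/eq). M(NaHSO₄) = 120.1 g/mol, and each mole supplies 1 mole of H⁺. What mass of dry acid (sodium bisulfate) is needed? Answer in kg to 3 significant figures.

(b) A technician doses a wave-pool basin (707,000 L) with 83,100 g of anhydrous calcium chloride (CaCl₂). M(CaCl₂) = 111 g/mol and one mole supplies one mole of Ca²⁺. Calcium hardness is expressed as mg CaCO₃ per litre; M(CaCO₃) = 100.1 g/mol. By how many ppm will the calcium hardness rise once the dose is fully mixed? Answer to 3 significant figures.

(a) Alkalinity to neutralize: (204 − 95) = 109 mg/L as CaCO₃ × 680,000 L = 74,120 g as CaCO₃.
(a) Equivalents of H⁺ required: 74,120 ÷ 50 g/eq = 1482 eq = 1482 mol NaHSO₄.
(a) Mass of NaHSO₄: 1482 × 120.1 = 178,000 g.

(b) Moles of Ca²⁺: 83,100 g ÷ 111 g/mol = 748.6 mol.
(b) As CaCO₃: 748.6 mol × 100.1 g/mol = 74,940 g.
(b) Rise: 74,940 g / 707,000 L × 1000 = 106 mg/L.

(a) 178 kg; (b) 106 ppm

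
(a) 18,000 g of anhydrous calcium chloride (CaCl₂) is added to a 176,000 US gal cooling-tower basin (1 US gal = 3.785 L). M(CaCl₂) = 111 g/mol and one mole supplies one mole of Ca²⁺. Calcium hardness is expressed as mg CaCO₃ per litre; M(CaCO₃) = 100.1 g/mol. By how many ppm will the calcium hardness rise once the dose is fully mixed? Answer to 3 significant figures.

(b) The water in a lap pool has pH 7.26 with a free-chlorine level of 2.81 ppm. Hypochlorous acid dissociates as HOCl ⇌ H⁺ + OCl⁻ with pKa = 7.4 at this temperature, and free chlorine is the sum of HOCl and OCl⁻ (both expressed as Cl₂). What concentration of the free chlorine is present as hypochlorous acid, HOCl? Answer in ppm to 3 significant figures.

(a) 24.4 ppm; (b) 1.63 ppm

(a) Volume: 176,000 US gal × 3.785 L/gal = 666,160 L.
(a) Moles of Ca²⁺: 18,000 g ÷ 111 g/mol = 162.2 mol.
(a) As CaCO₃: 162.2 mol × 100.1 g/mol = 16,230 g.
(a) Rise: 16,230 g / 666,160 L × 1000 = 24.37 mg/L.

(b) [OCl⁻]/[HOCl] = 10^(pH − pKa) = 10^(7.26 − 7.4) = 10^-0.14 = 0.7244.
(b) Fraction as HOCl = 1 / (1 + 0.7244) = 0.5799.
(b) HOCl = 0.5799 × 2.81 ppm = 1.63 ppm.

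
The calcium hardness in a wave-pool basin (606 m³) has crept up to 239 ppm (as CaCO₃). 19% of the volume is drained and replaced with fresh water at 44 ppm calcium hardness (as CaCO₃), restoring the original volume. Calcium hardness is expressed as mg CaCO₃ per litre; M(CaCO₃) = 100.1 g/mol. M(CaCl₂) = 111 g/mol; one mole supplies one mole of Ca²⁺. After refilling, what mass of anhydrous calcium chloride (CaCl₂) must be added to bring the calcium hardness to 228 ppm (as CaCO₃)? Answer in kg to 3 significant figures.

17.5 kg

Volume: 606 m³ = 606,000 L.
After draining 19% and refilling: 239 × 0.81 + 44 × 0.19 = 201.95 ppm.
Deficit to target: 228 − 201.95 = 26.05 mg/L.
As CaCO₃: 26.05 mg/L × 606,000 L = 15,790 g; ÷ 100.1 = 157.7 mol Ca²⁺.
Mass: 157.7 × 111 = 17,510 g.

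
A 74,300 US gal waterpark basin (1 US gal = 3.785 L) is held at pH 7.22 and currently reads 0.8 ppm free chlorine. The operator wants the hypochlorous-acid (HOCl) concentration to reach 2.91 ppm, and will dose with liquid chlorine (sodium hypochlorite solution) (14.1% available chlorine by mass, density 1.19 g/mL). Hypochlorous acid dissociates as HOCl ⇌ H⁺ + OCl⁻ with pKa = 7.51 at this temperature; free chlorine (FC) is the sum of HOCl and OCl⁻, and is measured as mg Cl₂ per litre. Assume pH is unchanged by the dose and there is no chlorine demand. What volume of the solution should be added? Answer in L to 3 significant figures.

Volume: 74,300 US gal × 3.785 L/gal = 281,226 L.
[OCl⁻]/[HOCl] = 10^(pH − pKa) = 10^(7.22 − 7.51) = 0.5129; fraction as HOCl = 1/(1 + 0.5129) = 0.661.
Free chlorine required for 2.91 ppm HOCl: 2.91 / 0.661 = 4.402 ppm.
FC to add: 4.402 − 0.8 = 3.602 mg/L as Cl₂.
Cl₂ equivalent: 3.602 mg/L × 281,226 L = 1013 g.
Product at 14.1% available Cl: 1013 / 0.141 = 7185 g.
Volume: 7185 g ÷ 1.19 g/mL = 6038 mL.

6.04 L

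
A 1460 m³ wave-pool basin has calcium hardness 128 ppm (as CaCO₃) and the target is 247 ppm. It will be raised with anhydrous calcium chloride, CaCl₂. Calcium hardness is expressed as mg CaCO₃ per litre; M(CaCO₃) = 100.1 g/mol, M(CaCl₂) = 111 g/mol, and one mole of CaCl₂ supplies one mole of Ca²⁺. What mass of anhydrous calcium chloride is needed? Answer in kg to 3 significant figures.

193 kg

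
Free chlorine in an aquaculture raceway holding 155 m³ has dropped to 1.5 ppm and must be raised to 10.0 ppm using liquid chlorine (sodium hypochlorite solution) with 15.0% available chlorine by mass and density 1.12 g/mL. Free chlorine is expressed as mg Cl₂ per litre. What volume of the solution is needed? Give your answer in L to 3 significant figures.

7.84 L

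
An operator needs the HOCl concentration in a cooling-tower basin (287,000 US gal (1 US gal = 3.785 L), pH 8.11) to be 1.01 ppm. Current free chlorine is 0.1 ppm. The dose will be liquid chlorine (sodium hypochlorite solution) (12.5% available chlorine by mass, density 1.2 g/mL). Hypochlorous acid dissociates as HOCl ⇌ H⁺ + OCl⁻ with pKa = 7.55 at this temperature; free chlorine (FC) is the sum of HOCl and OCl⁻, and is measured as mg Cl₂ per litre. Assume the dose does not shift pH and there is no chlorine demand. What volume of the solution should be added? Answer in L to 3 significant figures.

33.1 L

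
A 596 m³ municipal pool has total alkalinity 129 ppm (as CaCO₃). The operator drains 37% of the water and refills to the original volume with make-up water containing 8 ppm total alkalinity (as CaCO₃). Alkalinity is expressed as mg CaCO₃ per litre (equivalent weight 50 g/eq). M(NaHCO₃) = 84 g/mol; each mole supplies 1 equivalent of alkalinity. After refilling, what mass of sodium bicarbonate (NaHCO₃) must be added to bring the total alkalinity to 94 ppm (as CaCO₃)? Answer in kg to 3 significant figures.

Volume: 596 m³ = 596,000 L.
After draining 37% and refilling: 129 × 0.63 + 8 × 0.37 = 84.23 ppm.
Deficit to target: 94 − 84.23 = 9.77 mg/L.
As CaCO₃: 9.77 mg/L × 596,000 L = 5823 g; ÷ 50 g/eq ÷ 1 = 116.5 mol NaHCO₃.
Mass: 116.5 × 84 = 9783 g.

9.78 kg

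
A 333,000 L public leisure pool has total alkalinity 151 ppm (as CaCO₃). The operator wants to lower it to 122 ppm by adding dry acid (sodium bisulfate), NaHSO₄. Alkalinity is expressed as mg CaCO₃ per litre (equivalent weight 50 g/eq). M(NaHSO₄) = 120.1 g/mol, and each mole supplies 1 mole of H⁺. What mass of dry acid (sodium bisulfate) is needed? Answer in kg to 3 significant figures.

Alkalinity to neutralize: (151 − 122) = 29 mg/L as CaCO₃ × 333,000 L = 9657 g as CaCO₃.
Equivalents of H⁺ required: 9657 ÷ 50 g/eq = 193.1 eq = 193.1 mol NaHSO₄.
Mass of NaHSO₄: 193.1 × 120.1 = 23,200 g.

23.2 kg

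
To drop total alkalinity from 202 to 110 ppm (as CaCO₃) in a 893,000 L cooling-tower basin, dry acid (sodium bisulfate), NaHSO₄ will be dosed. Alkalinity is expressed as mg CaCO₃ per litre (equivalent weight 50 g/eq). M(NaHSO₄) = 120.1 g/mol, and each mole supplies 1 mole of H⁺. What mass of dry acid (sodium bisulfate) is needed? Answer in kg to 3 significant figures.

197 kg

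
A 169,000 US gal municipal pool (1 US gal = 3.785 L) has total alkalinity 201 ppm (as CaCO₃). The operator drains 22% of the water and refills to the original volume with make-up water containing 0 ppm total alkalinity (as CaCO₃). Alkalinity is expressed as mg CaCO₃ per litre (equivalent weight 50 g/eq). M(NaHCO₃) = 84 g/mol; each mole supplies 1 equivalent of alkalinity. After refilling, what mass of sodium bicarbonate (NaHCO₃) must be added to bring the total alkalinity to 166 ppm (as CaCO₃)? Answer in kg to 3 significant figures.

Volume: 169,000 US gal × 3.785 L/gal = 639,665 L.
After draining 22% and refilling: 201 × 0.78 + 0 × 0.22 = 156.78 ppm.
Deficit to target: 166 − 156.78 = 9.22 mg/L.
As CaCO₃: 9.22 mg/L × 639,665 L = 5898 g; ÷ 50 g/eq ÷ 1 = 118 mol NaHCO₃.
Mass: 118 × 84 = 9908 g.

9.91 kg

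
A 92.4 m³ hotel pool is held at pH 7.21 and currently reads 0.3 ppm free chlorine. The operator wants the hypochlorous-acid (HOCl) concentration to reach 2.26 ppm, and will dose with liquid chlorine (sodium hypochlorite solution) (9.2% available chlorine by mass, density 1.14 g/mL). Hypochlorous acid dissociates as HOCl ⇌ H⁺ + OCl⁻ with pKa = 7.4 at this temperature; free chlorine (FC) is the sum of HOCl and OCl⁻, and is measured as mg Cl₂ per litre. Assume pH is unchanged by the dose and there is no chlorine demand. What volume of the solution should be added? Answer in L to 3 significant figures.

3.01 L

Volume: 92.4 m³ = 92,400 L.
[OCl⁻]/[HOCl] = 10^(pH − pKa) = 10^(7.21 − 7.4) = 0.6457; fraction as HOCl = 1/(1 + 0.6457) = 0.6077.
Free chlorine required for 2.26 ppm HOCl: 2.26 / 0.6077 = 3.719 ppm.
FC to add: 3.719 − 0.3 = 3.419 mg/L as Cl₂.
Cl₂ equivalent: 3.419 mg/L × 92,400 L = 315.9 g.
Product at 9.2% available Cl: 315.9 / 0.092 = 3434 g.
Volume: 3434 g ÷ 1.14 g/mL = 3012 mL.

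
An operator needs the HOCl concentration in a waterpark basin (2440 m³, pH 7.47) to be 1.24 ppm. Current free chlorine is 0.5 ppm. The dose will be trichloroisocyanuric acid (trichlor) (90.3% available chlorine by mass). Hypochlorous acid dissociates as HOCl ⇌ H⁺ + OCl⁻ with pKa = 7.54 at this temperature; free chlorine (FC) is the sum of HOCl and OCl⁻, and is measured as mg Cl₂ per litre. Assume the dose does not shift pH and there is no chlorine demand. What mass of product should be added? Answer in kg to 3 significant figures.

Volume: 2440 m³ = 2,440,000 L.
[OCl⁻]/[HOCl] = 10^(pH − pKa) = 10^(7.47 − 7.54) = 0.8511; fraction as HOCl = 1/(1 + 0.8511) = 0.5402.
Free chlorine required for 1.24 ppm HOCl: 1.24 / 0.5402 = 2.295 ppm.
FC to add: 2.295 − 0.5 = 1.795 mg/L as Cl₂.
Cl₂ equivalent: 1.795 mg/L × 2,440,000 L = 4381 g.
Product at 90.3% available Cl: 4381 / 0.903 = 4851 g.

4.85 kg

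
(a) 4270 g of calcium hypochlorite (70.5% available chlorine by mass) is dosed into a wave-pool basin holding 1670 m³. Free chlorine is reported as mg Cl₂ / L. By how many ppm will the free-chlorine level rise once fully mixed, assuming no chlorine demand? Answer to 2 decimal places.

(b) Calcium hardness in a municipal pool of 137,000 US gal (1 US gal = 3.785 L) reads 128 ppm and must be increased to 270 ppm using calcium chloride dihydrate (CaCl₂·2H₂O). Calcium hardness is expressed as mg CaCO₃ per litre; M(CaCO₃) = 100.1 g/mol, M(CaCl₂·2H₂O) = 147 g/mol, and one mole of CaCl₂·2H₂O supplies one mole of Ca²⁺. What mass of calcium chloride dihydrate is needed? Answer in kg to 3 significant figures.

(a) Volume: 1670 m³ = 1,670,000 L.
(a) Available chlorine delivered: 4270 g × 0.705 = 3010 g as Cl₂.
(a) Concentration rise: 3010 g / 1,670,000 L = 1.803 mg/L = 1.80 ppm.

(b) Volume: 137,000 US gal × 3.785 L/gal = 518,545 L.
(b) Hardness to add: (270 − 128) = 142 mg/L as CaCO₃ × 518,545 L = 73,630 g as CaCO₃.
(b) Moles of Ca²⁺ (1 mol Ca²⁺ ≡ 1 mol CaCO₃): 73,630 / 100.1 g/mol = 735.6 mol.
(b) Mass of CaCl₂·2H₂O: 735.6 × 147 = 108,100 g.

(a) 1.80 ppm; (b) 108 kg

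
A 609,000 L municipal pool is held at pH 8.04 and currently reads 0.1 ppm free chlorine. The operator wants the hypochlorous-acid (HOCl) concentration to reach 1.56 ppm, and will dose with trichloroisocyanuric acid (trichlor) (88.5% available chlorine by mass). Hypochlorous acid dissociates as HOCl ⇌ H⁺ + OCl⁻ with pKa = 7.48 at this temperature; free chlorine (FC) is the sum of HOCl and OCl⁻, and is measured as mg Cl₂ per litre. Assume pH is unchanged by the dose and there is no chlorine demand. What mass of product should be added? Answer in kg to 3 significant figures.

4.90 kg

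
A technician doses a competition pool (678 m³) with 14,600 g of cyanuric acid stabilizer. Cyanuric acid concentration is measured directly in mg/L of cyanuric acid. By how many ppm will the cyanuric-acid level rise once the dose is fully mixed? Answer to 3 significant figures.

Volume: 678 m³ = 678,000 L.
Rise: 14,600 g / 678,000 L × 1000 = 21.53 mg/L.

21.5 ppm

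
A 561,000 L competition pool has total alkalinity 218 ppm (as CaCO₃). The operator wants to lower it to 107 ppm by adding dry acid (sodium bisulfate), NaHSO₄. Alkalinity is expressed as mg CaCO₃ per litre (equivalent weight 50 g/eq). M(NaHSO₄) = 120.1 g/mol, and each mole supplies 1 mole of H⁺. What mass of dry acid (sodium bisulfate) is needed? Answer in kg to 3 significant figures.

Alkalinity to neutralize: (218 − 107) = 111 mg/L as CaCO₃ × 561,000 L = 62,270 g as CaCO₃.
Equivalents of H⁺ required: 62,270 ÷ 50 g/eq = 1245 eq = 1245 mol NaHSO₄.
Mass of NaHSO₄: 1245 × 120.1 = 149,600 g.

150 kg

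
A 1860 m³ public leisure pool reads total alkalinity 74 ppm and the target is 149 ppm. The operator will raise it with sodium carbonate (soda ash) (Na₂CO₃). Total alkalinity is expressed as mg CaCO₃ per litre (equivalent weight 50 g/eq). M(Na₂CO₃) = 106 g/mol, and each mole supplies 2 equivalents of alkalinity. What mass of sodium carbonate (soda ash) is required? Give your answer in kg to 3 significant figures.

Volume: 1860 m³ = 1,860,000 L.
Alkalinity to add: (149 − 74) = 75 mg/L as CaCO₃ × 1,860,000 L = 139,500 g as CaCO₃.
Equivalents: 139,500 g ÷ 50 g/eq = 2790 eq.
Each mole of Na₂CO₃ supplies 2 eq, so 2790 / 2 = 1395 mol.
Mass: 1395 mol × 106 g/mol = 147,900 g.

148 kg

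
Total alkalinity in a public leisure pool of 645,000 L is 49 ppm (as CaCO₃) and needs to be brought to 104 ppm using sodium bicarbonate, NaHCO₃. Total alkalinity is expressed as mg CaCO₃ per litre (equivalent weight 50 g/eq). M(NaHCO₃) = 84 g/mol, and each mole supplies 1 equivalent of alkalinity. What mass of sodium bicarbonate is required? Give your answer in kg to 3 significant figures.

Alkalinity to add: (104 − 49) = 55 mg/L as CaCO₃ × 645,000 L = 35,480 g as CaCO₃.
Equivalents: 35,480 g ÷ 50 g/eq = 709.5 eq.
NaHCO₃ supplies 1 eq per mole → 709.5 mol.
Mass: 709.5 mol × 84 g/mol = 59,600 g.

59.6 kg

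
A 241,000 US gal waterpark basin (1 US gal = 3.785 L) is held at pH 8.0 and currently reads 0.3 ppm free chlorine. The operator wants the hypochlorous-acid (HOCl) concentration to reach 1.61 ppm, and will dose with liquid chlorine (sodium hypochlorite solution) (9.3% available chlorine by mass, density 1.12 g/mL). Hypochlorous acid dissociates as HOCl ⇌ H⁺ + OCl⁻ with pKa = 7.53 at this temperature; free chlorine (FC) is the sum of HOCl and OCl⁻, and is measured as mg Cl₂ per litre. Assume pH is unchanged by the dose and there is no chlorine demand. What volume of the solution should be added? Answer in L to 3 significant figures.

53.1 L

Volume: 241,000 US gal × 3.785 L/gal = 912,185 L.
[OCl⁻]/[HOCl] = 10^(pH − pKa) = 10^(8.0 − 7.53) = 2.951; fraction as HOCl = 1/(1 + 2.951) = 0.2531.
Free chlorine required for 1.61 ppm HOCl: 1.61 / 0.2531 = 6.361 ppm.
FC to add: 6.361 − 0.3 = 6.061 mg/L as Cl₂.
Cl₂ equivalent: 6.061 mg/L × 912,185 L = 5529 g.
Product at 9.3% available Cl: 5529 / 0.093 = 59,450 g.
Volume: 59,450 g ÷ 1.12 g/mL = 53,080 mL.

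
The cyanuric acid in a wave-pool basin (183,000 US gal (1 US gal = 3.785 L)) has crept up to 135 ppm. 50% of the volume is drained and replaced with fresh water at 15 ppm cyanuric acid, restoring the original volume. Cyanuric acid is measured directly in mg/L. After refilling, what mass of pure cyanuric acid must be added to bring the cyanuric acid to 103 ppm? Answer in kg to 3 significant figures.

19.4 kg

Volume: 183,000 US gal × 3.785 L/gal = 692,655 L.
After draining 50% and refilling: 135 × 0.50 + 15 × 0.50 = 75 ppm.
Deficit to target: 103 − 75 = 28 mg/L.
Mass: 28 mg/L × 692,655 L = 19,390 g cyanuric acid.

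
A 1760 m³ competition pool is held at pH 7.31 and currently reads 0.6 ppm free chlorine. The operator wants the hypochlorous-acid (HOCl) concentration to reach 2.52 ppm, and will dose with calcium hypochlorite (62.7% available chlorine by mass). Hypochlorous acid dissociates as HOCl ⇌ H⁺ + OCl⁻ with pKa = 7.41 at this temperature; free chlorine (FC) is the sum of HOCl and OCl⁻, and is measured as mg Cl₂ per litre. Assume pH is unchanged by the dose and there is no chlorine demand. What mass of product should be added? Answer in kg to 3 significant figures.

Volume: 1760 m³ = 1,760,000 L.
[OCl⁻]/[HOCl] = 10^(pH − pKa) = 10^(7.31 − 7.41) = 0.7943; fraction as HOCl = 1/(1 + 0.7943) = 0.5573.
Free chlorine required for 2.52 ppm HOCl: 2.52 / 0.5573 = 4.522 ppm.
FC to add: 4.522 − 0.6 = 3.922 mg/L as Cl₂.
Cl₂ equivalent: 3.922 mg/L × 1,760,000 L = 6902 g.
Product at 62.7% available Cl: 6902 / 0.627 = 11,010 g.

11.0 kg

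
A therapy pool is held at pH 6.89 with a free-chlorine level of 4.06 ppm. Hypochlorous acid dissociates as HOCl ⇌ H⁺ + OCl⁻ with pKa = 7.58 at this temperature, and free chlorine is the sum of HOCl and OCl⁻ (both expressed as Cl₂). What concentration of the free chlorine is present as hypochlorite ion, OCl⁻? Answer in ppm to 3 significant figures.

[OCl⁻]/[HOCl] = 10^(pH − pKa) = 10^(6.89 − 7.58) = 10^-0.69 = 0.2042.
Fraction as HOCl = 1 / (1 + 0.2042) = 0.8304.
OCl⁻ = (1 − 0.8304) × 4.06 ppm = 0.6884 ppm.

0.688 ppm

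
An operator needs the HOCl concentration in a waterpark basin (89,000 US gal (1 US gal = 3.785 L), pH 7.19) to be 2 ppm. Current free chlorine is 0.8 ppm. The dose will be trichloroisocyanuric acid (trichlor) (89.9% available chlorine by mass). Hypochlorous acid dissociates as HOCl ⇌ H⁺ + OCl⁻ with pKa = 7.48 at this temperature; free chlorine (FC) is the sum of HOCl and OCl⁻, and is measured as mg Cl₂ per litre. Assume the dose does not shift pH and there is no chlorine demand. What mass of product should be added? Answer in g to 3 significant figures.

Volume: 89,000 US gal × 3.785 L/gal = 336,865 L.
[OCl⁻]/[HOCl] = 10^(pH − pKa) = 10^(7.19 − 7.48) = 0.5129; fraction as HOCl = 1/(1 + 0.5129) = 0.661.
Free chlorine required for 2 ppm HOCl: 2 / 0.661 = 3.026 ppm.
FC to add: 3.026 − 0.8 = 2.226 mg/L as Cl₂.
Cl₂ equivalent: 2.226 mg/L × 336,865 L = 749.8 g.
Product at 89.9% available Cl: 749.8 / 0.899 = 834 g.

834 g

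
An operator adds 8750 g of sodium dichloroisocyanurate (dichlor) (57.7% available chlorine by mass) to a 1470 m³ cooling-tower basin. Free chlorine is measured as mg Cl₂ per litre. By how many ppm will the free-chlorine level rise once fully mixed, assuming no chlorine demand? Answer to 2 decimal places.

3.43 ppm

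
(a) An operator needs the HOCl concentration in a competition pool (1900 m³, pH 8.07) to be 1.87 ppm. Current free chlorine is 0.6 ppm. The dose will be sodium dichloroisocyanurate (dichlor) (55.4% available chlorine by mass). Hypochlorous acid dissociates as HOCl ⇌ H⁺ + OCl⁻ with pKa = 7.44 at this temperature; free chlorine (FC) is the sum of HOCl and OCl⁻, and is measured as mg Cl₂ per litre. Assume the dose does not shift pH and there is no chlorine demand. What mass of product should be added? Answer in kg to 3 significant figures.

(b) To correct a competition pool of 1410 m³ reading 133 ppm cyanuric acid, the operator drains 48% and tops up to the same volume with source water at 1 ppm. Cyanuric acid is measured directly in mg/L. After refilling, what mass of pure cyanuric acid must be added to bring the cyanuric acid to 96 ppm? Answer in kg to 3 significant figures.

(a) 31.7 kg; (b) 37.2 kg

(a) Volume: 1900 m³ = 1,900,000 L.
(a) [OCl⁻]/[HOCl] = 10^(pH − pKa) = 10^(8.07 − 7.44) = 4.266; fraction as HOCl = 1/(1 + 4.266) = 0.1899.
(a) Free chlorine required for 1.87 ppm HOCl: 1.87 / 0.1899 = 9.847 ppm.
(a) FC to add: 9.847 − 0.6 = 9.247 mg/L as Cl₂.
(a) Cl₂ equivalent: 9.247 mg/L × 1,900,000 L = 17,570 g.
(a) Product at 55.4% available Cl: 17,570 / 0.554 = 31,710 g.

(b) Volume: 1410 m³ = 1,410,000 L.
(b) After draining 48% and refilling: 133 × 0.52 + 1 × 0.48 = 69.64 ppm.
(b) Deficit to target: 96 − 69.64 = 26.36 mg/L.
(b) Mass: 26.36 mg/L × 1,410,000 L = 37,170 g cyanuric acid.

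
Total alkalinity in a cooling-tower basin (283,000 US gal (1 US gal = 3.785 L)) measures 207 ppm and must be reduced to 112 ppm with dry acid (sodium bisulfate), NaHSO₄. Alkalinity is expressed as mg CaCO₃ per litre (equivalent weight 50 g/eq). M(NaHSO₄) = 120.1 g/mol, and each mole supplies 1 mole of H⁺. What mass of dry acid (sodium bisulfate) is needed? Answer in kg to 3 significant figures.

244 kg

Volume: 283,000 US gal × 3.785 L/gal = 1,071,155 L.
Alkalinity to neutralize: (207 − 112) = 95 mg/L as CaCO₃ × 1,071,155 L = 101,800 g as CaCO₃.
Equivalents of H⁺ required: 101,800 ÷ 50 g/eq = 2035 eq = 2035 mol NaHSO₄.
Mass of NaHSO₄: 2035 × 120.1 = 244,400 g.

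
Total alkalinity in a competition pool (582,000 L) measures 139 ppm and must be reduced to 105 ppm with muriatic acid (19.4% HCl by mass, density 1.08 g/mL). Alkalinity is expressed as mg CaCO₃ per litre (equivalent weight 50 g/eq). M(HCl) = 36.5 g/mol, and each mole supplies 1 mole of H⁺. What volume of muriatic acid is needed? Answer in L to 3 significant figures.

Alkalinity to neutralize: (139 − 105) = 34 mg/L as CaCO₃ × 582,000 L = 19,790 g as CaCO₃.
Equivalents of H⁺ required: 19,790 ÷ 50 g/eq = 395.8 eq = 395.8 mol HCl.
Mass of HCl: 395.8 × 36.5 = 14,450 g.
Mass of 19.4% solution: 14,450 / 0.194 = 74,460 g.
Volume: 74,460 g ÷ 1.08 g/mL = 68,940 mL.

68.9 L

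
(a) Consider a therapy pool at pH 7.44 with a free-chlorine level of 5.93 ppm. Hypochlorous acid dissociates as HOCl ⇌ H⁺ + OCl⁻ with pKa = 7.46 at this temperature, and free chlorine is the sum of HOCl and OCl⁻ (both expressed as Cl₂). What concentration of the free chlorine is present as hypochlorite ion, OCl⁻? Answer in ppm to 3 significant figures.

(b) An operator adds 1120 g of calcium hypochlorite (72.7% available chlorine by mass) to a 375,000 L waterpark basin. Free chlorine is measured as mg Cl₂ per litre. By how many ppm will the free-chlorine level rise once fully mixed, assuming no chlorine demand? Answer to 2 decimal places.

(a) [OCl⁻]/[HOCl] = 10^(pH − pKa) = 10^(7.44 − 7.46) = 10^-0.02 = 0.955.
(a) Fraction as HOCl = 1 / (1 + 0.955) = 0.5115.
(a) OCl⁻ = (1 − 0.5115) × 5.93 ppm = 2.897 ppm.

(b) Available chlorine delivered: 1120 g × 0.727 = 814.2 g as Cl₂.
(b) Concentration rise: 814.2 g / 375,000 L = 2.171 mg/L = 2.17 ppm.

(a) 2.90 ppm; (b) 2.17 ppm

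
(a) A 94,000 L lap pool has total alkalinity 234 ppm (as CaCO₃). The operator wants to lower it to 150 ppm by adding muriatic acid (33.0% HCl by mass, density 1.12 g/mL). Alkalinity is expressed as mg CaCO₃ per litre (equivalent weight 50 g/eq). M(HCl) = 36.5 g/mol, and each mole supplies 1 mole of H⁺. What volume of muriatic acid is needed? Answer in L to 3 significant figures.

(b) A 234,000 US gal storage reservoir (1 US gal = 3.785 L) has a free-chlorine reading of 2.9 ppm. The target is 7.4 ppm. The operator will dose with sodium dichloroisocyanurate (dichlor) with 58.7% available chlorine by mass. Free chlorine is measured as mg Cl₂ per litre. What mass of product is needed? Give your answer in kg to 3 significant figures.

(a) Alkalinity to neutralize: (234 − 150) = 84 mg/L as CaCO₃ × 94,000 L = 7896 g as CaCO₃.
(a) Equivalents of H⁺ required: 7896 ÷ 50 g/eq = 157.9 eq = 157.9 mol HCl.
(a) Mass of HCl: 157.9 × 36.5 = 5764 g.
(a) Mass of 33.0% solution: 5764 / 0.33 = 17,470 g.
(a) Volume: 17,470 g ÷ 1.12 g/mL = 15,600 mL.

(b) Volume: 234,000 US gal × 3.785 L/gal = 885,690 L.
(b) Chlorine deficit: 7.4 − 2.9 = 4.5 ppm = 4.5 mg/L as Cl₂.
(b) Cl₂ equivalent needed: 4.5 mg/L × 885,690 L = 3,986,000 mg = 3986 g.
(b) Product at 58.7% available chlorine: 3986 / 0.587 = 6790 g.

(a) 15.6 L; (b) 6.79 kg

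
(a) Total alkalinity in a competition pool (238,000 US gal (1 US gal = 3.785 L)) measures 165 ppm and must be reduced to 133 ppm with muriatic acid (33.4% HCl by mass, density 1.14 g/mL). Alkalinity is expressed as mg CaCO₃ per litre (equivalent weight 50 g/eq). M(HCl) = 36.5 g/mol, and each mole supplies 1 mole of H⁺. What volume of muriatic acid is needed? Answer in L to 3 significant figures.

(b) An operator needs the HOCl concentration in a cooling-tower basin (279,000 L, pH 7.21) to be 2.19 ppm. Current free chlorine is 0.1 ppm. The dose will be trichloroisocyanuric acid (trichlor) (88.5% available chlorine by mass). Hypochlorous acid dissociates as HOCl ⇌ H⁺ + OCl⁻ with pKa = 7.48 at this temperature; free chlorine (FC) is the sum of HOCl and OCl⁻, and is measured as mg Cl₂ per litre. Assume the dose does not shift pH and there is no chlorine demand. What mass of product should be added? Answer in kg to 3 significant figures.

(a) 55.3 L; (b) 1.03 kg

(a) Volume: 238,000 US gal × 3.785 L/gal = 900,830 L.
(a) Alkalinity to neutralize: (165 − 133) = 32 mg/L as CaCO₃ × 900,830 L = 28,830 g as CaCO₃.
(a) Equivalents of H⁺ required: 28,830 ÷ 50 g/eq = 576.5 eq = 576.5 mol HCl.
(a) Mass of HCl: 576.5 × 36.5 = 21,040 g.
(a) Mass of 33.4% solution: 21,040 / 0.334 = 63,000 g.
(a) Volume: 63,000 g ÷ 1.14 g/mL = 55,270 mL.

(b) [OCl⁻]/[HOCl] = 10^(pH − pKa) = 10^(7.21 − 7.48) = 0.537; fraction as HOCl = 1/(1 + 0.537) = 0.6506.
(b) Free chlorine required for 2.19 ppm HOCl: 2.19 / 0.6506 = 3.366 ppm.
(b) FC to add: 3.366 − 0.1 = 3.266 mg/L as Cl₂.
(b) Cl₂ equivalent: 3.266 mg/L × 279,000 L = 911.2 g.
(b) Product at 88.5% available Cl: 911.2 / 0.885 = 1030 g.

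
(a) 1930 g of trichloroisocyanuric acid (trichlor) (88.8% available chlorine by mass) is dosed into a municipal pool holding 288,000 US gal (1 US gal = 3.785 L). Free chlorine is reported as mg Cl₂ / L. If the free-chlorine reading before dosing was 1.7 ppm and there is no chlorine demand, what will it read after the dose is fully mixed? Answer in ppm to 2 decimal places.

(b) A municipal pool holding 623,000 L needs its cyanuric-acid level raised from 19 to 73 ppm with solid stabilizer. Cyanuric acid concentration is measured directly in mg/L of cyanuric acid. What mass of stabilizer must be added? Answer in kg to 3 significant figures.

(a) Volume: 288,000 US gal × 3.785 L/gal = 1,090,080 L.
(a) Available chlorine delivered: 1930 g × 0.888 = 1714 g as Cl₂.
(a) Concentration rise: 1714 g / 1,090,080 L = 1.572 mg/L = 1.57 ppm.
(a) Final FC: 1.7 + 1.57 = 3.27 ppm.

(b) CYA to add: (73 − 19) = 54 mg/L × 623,000 L = 33,640 g cyanuric acid.

(a) 3.27 ppm; (b) 33.6 kg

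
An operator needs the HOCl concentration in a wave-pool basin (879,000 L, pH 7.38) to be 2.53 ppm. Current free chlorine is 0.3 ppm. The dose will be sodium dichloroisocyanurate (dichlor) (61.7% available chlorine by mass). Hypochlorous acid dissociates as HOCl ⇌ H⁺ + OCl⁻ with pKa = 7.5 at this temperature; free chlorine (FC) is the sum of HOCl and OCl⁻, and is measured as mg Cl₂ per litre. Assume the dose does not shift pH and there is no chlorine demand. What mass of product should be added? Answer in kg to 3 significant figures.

[OCl⁻]/[HOCl] = 10^(pH − pKa) = 10^(7.38 − 7.5) = 0.7586; fraction as HOCl = 1/(1 + 0.7586) = 0.5686.
Free chlorine required for 2.53 ppm HOCl: 2.53 / 0.5686 = 4.449 ppm.
FC to add: 4.449 − 0.3 = 4.149 mg/L as Cl₂.
Cl₂ equivalent: 4.149 mg/L × 879,000 L = 3647 g.
Product at 61.7% available Cl: 3647 / 0.617 = 5911 g.

5.91 kg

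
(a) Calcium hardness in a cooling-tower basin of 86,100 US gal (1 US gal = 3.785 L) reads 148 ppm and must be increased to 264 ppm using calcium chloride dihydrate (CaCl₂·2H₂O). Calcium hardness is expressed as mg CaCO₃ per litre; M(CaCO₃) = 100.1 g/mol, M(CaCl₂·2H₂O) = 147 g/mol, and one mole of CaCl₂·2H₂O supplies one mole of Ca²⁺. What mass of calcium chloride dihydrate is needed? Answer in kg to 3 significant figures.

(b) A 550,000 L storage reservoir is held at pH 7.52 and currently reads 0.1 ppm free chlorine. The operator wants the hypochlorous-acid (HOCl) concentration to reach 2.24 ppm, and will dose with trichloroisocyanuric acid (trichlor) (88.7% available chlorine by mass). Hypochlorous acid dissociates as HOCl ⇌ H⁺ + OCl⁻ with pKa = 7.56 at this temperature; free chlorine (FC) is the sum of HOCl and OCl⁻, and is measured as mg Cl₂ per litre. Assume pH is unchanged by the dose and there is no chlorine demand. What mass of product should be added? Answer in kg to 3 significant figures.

(a) 55.5 kg; (b) 2.59 kg

(a) Volume: 86,100 US gal × 3.785 L/gal = 325,888 L.
(a) Hardness to add: (264 − 148) = 116 mg/L as CaCO₃ × 325,888 L = 37,800 g as CaCO₃.
(a) Moles of Ca²⁺ (1 mol Ca²⁺ ≡ 1 mol CaCO₃): 37,800 / 100.1 g/mol = 377.7 mol.
(a) Mass of CaCl₂·2H₂O: 377.7 × 147 = 55,510 g.

(b) [OCl⁻]/[HOCl] = 10^(pH − pKa) = 10^(7.52 − 7.56) = 0.912; fraction as HOCl = 1/(1 + 0.912) = 0.523.
(b) Free chlorine required for 2.24 ppm HOCl: 2.24 / 0.523 = 4.283 ppm.
(b) FC to add: 4.283 − 0.1 = 4.183 mg/L as Cl₂.
(b) Cl₂ equivalent: 4.183 mg/L × 550,000 L = 2301 g.
(b) Product at 88.7% available Cl: 2301 / 0.887 = 2594 g.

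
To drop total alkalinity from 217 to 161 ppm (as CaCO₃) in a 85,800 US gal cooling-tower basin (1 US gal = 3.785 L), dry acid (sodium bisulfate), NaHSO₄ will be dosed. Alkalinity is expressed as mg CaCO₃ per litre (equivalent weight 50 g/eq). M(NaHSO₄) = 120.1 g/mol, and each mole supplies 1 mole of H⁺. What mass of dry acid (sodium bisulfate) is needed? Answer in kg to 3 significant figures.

43.7 kg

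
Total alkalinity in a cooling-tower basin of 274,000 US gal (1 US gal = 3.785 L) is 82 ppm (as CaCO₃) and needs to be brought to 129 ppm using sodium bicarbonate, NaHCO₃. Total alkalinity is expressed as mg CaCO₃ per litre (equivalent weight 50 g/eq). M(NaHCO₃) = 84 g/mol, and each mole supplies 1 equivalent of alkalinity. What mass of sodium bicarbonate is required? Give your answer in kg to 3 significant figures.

81.9 kg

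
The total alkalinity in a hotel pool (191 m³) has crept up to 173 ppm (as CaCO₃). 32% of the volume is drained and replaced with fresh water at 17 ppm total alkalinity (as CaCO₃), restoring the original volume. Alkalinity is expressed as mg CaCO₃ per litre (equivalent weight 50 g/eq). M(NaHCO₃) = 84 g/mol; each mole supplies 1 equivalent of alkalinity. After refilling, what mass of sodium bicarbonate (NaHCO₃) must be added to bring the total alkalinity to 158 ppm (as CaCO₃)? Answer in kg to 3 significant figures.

Volume: 191 m³ = 191,000 L.
After draining 32% and refilling: 173 × 0.68 + 17 × 0.32 = 123.08 ppm.
Deficit to target: 158 − 123.08 = 34.92 mg/L.
As CaCO₃: 34.92 mg/L × 191,000 L = 6670 g; ÷ 50 g/eq ÷ 1 = 133.4 mol NaHCO₃.
Mass: 133.4 × 84 = 11,210 g.

11.2 kg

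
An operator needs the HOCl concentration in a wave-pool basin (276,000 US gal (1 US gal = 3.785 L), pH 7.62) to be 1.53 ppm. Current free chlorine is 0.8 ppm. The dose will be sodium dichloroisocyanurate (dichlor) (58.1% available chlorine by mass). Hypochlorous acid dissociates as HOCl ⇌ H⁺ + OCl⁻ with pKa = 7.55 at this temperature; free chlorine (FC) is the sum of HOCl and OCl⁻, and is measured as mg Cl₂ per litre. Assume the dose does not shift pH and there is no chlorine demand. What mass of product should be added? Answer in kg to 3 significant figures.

Volume: 276,000 US gal × 3.785 L/gal = 1,044,660 L.
[OCl⁻]/[HOCl] = 10^(pH − pKa) = 10^(7.62 − 7.55) = 1.175; fraction as HOCl = 1/(1 + 1.175) = 0.4598.
Free chlorine required for 1.53 ppm HOCl: 1.53 / 0.4598 = 3.328 ppm.
FC to add: 3.328 − 0.8 = 2.528 mg/L as Cl₂.
Cl₂ equivalent: 2.528 mg/L × 1,044,660 L = 2640 g.
Product at 58.1% available Cl: 2640 / 0.581 = 4545 g.

4.54 kg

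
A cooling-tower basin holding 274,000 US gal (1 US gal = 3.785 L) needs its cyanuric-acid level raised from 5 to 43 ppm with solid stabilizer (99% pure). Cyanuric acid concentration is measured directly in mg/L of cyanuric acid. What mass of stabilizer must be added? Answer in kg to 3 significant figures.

39.8 kg

Volume: 274,000 US gal × 3.785 L/gal = 1,037,090 L.
CYA to add: (43 − 5) = 38 mg/L × 1,037,090 L = 39,410 g cyanuric acid.
At 99% purity: 39,410 / 0.99 = 39,810 g product.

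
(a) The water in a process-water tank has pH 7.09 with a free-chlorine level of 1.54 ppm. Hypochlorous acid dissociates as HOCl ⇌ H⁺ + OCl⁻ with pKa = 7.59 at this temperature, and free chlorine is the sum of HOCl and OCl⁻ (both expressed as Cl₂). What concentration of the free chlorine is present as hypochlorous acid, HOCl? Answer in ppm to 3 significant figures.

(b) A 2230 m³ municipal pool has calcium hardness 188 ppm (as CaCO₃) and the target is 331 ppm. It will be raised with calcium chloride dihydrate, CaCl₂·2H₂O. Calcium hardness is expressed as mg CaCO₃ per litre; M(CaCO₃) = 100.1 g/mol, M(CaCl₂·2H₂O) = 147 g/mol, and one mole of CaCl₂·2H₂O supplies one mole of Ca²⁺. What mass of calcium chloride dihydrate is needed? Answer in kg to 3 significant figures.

(a) [OCl⁻]/[HOCl] = 10^(pH − pKa) = 10^(7.09 − 7.59) = 10^-0.50 = 0.3162.
(a) Fraction as HOCl = 1 / (1 + 0.3162) = 0.7597.
(a) HOCl = 0.7597 × 1.54 ppm = 1.17 ppm.

(b) Volume: 2230 m³ = 2,230,000 L.
(b) Hardness to add: (331 − 188) = 143 mg/L as CaCO₃ × 2,230,000 L = 318,900 g as CaCO₃.
(b) Moles of Ca²⁺ (1 mol Ca²⁺ ≡ 1 mol CaCO₃): 318,900 / 100.1 g/mol = 3186 mol.
(b) Mass of CaCl₂·2H₂O: 3186 × 147 = 468,300 g.

(a) 1.17 ppm; (b) 468 kg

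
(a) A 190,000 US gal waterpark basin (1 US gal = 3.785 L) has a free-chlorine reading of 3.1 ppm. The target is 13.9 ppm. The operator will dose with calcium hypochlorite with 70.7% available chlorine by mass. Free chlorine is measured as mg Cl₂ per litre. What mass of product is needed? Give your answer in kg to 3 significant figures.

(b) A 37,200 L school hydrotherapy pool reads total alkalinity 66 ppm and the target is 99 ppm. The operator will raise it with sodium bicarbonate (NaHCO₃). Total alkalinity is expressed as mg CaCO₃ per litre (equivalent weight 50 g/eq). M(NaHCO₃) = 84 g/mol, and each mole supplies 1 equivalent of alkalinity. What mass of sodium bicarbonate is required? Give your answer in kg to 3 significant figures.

(a) 11.0 kg; (b) 2.06 kg

(a) Volume: 190,000 US gal × 3.785 L/gal = 719,150 L.
(a) Chlorine deficit: 13.9 − 3.1 = 10.8 ppm = 10.8 mg/L as Cl₂.
(a) Cl₂ equivalent needed: 10.8 mg/L × 719,150 L = 7,767,000 mg = 7767 g.
(a) Product at 70.7% available chlorine: 7767 / 0.707 = 10,990 g.

(b) Alkalinity to add: (99 − 66) = 33 mg/L as CaCO₃ × 37,200 L = 1228 g as CaCO₃.
(b) Equivalents: 1228 g ÷ 50 g/eq = 24.55 eq.
(b) NaHCO₃ supplies 1 eq per mole → 24.55 mol.
(b) Mass: 24.55 mol × 84 g/mol = 2062 g.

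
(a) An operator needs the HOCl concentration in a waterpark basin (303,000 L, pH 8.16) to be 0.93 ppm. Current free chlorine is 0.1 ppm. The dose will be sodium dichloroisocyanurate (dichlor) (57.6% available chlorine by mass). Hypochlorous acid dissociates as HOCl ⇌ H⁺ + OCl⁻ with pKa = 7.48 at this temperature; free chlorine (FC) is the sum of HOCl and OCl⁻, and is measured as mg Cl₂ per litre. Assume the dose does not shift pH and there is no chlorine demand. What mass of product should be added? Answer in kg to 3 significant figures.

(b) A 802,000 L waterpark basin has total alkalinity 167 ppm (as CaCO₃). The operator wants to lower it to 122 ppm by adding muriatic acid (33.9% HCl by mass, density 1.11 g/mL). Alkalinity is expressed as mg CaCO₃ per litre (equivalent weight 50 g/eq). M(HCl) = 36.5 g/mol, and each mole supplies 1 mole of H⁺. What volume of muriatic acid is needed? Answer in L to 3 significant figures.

(a) [OCl⁻]/[HOCl] = 10^(pH − pKa) = 10^(8.16 − 7.48) = 4.786; fraction as HOCl = 1/(1 + 4.786) = 0.1728.
(a) Free chlorine required for 0.93 ppm HOCl: 0.93 / 0.1728 = 5.381 ppm.
(a) FC to add: 5.381 − 0.1 = 5.281 mg/L as Cl₂.
(a) Cl₂ equivalent: 5.281 mg/L × 303,000 L = 1600 g.
(a) Product at 57.6% available Cl: 1600 / 0.576 = 2778 g.

(b) Alkalinity to neutralize: (167 − 122) = 45 mg/L as CaCO₃ × 802,000 L = 36,090 g as CaCO₃.
(b) Equivalents of H⁺ required: 36,090 ÷ 50 g/eq = 721.8 eq = 721.8 mol HCl.
(b) Mass of HCl: 721.8 × 36.5 = 26,350 g.
(b) Mass of 33.9% solution: 26,350 / 0.339 = 77,720 g.
(b) Volume: 77,720 g ÷ 1.11 g/mL = 70,010 mL.

(a) 2.78 kg; (b) 70.0 L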